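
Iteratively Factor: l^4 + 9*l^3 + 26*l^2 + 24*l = (l + 2)*(l^3 + 7*l^2 + 12*l) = (l + 2)*(l + 4)*(l^2 + 3*l) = l*(l + 2)*(l + 4)*(l + 3)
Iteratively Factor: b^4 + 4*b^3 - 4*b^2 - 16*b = (b)*(b^3 + 4*b^2 - 4*b - 16) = b*(b - 2)*(b^2 + 6*b + 8) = b*(b - 2)*(b + 4)*(b + 2)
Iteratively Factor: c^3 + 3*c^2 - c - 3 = (c + 3)*(c^2 - 1) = (c - 1)*(c + 3)*(c + 1)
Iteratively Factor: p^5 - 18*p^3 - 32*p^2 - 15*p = (p)*(p^4 - 18*p^2 - 32*p - 15) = p*(p + 1)*(p^3 - p^2 - 17*p - 15) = p*(p + 1)*(p + 3)*(p^2 - 4*p - 5) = p*(p - 5)*(p + 1)*(p + 3)*(p + 1)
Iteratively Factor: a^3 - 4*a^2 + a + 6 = (a - 2)*(a^2 - 2*a - 3) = (a - 2)*(a + 1)*(a - 3)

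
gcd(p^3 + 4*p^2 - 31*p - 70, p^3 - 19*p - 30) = p^2 - 3*p - 10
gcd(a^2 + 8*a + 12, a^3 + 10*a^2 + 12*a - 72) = a + 6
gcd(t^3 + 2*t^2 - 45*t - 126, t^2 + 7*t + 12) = t + 3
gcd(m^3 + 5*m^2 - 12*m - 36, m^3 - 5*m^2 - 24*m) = 1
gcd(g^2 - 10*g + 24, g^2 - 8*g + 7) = 1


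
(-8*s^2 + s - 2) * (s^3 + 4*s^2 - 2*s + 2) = -8*s^5 - 31*s^4 + 18*s^3 - 26*s^2 + 6*s - 4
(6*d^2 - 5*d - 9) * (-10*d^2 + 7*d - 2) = -60*d^4 + 92*d^3 + 43*d^2 - 53*d + 18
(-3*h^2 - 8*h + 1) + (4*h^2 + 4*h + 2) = h^2 - 4*h + 3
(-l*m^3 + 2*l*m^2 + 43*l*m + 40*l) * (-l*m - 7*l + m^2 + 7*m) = l^2*m^4 + 5*l^2*m^3 - 57*l^2*m^2 - 341*l^2*m - 280*l^2 - l*m^5 - 5*l*m^4 + 57*l*m^3 + 341*l*m^2 + 280*l*m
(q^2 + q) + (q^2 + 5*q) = 2*q^2 + 6*q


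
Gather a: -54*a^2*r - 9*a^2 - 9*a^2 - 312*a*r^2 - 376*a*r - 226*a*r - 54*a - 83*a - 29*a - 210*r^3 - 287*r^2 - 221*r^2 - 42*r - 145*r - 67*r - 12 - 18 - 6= a^2*(-54*r - 18) + a*(-312*r^2 - 602*r - 166) - 210*r^3 - 508*r^2 - 254*r - 36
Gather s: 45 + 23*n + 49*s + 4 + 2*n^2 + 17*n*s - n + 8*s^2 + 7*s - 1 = 2*n^2 + 22*n + 8*s^2 + s*(17*n + 56) + 48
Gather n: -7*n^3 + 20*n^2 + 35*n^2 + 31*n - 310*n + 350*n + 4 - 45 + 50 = -7*n^3 + 55*n^2 + 71*n + 9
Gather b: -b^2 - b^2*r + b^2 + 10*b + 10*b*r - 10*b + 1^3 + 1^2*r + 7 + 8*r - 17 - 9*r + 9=-b^2*r + 10*b*r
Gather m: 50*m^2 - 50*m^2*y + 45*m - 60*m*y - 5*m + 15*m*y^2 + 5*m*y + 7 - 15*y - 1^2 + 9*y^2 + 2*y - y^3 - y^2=m^2*(50 - 50*y) + m*(15*y^2 - 55*y + 40) - y^3 + 8*y^2 - 13*y + 6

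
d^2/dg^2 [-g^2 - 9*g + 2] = -2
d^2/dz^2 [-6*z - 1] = 0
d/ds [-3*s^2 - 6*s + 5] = -6*s - 6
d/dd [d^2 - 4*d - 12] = 2*d - 4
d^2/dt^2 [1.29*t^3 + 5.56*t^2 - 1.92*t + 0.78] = 7.74*t + 11.12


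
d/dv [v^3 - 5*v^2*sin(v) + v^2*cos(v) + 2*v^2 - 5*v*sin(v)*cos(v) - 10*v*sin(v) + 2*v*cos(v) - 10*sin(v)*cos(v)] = -v^2*sin(v) - 5*v^2*cos(v) + 3*v^2 - 12*v*sin(v) - 8*v*cos(v) - 5*v*cos(2*v) + 4*v - 10*sin(v) - 5*sin(2*v)/2 + 2*cos(v) - 10*cos(2*v)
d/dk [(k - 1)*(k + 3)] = 2*k + 2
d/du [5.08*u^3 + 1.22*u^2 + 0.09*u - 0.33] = 15.24*u^2 + 2.44*u + 0.09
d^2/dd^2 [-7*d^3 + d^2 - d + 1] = 2 - 42*d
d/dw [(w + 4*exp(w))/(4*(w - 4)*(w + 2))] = (w^2*exp(w) - w^2/4 - 4*w*exp(w) - 6*exp(w) - 2)/(w^4 - 4*w^3 - 12*w^2 + 32*w + 64)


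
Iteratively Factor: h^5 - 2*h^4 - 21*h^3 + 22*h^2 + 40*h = (h + 4)*(h^4 - 6*h^3 + 3*h^2 + 10*h) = (h - 5)*(h + 4)*(h^3 - h^2 - 2*h) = (h - 5)*(h - 2)*(h + 4)*(h^2 + h) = h*(h - 5)*(h - 2)*(h + 4)*(h + 1)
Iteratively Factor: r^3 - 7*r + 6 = (r + 3)*(r^2 - 3*r + 2) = (r - 2)*(r + 3)*(r - 1)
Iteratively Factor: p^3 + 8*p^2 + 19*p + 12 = (p + 1)*(p^2 + 7*p + 12) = (p + 1)*(p + 3)*(p + 4)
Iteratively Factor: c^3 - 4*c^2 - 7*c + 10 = (c + 2)*(c^2 - 6*c + 5) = (c - 1)*(c + 2)*(c - 5)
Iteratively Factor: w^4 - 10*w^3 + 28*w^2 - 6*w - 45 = (w - 3)*(w^3 - 7*w^2 + 7*w + 15) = (w - 3)*(w + 1)*(w^2 - 8*w + 15) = (w - 3)^2*(w + 1)*(w - 5)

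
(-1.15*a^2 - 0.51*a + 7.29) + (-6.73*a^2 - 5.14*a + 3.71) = -7.88*a^2 - 5.65*a + 11.0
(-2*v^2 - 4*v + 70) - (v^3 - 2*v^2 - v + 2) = -v^3 - 3*v + 68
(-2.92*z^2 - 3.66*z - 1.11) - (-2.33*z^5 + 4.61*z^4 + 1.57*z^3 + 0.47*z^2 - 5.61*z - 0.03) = 2.33*z^5 - 4.61*z^4 - 1.57*z^3 - 3.39*z^2 + 1.95*z - 1.08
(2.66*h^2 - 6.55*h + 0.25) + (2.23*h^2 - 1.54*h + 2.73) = 4.89*h^2 - 8.09*h + 2.98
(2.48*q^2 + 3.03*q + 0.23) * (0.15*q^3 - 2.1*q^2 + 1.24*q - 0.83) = 0.372*q^5 - 4.7535*q^4 - 3.2533*q^3 + 1.2158*q^2 - 2.2297*q - 0.1909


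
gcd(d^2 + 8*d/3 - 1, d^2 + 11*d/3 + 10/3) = 1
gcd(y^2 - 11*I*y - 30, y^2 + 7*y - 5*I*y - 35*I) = y - 5*I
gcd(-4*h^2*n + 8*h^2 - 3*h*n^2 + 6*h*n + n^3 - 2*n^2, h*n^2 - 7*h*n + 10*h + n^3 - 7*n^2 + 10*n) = h*n - 2*h + n^2 - 2*n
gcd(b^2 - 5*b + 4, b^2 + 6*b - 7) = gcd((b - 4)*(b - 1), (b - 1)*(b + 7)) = b - 1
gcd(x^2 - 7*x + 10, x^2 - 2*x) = x - 2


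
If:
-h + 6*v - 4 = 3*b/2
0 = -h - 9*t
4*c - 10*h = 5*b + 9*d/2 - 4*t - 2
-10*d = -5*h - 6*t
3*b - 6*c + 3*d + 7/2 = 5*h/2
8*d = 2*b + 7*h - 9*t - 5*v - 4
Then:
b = -174368/2601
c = -375067/10404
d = 1950/289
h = 4500/289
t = -500/289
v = -35108/2601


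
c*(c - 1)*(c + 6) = c^3 + 5*c^2 - 6*c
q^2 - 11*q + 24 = (q - 8)*(q - 3)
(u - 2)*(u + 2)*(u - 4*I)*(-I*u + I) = -I*u^4 - 4*u^3 + I*u^3 + 4*u^2 + 4*I*u^2 + 16*u - 4*I*u - 16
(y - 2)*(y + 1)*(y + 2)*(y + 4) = y^4 + 5*y^3 - 20*y - 16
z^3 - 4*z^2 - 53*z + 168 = (z - 8)*(z - 3)*(z + 7)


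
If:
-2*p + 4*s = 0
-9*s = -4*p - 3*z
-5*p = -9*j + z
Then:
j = 31*z/9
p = 6*z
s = 3*z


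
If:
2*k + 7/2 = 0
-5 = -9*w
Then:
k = -7/4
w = 5/9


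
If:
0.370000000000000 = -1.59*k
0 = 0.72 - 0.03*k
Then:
No Solution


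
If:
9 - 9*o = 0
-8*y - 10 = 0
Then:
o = 1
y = -5/4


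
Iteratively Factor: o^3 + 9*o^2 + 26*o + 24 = (o + 4)*(o^2 + 5*o + 6) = (o + 2)*(o + 4)*(o + 3)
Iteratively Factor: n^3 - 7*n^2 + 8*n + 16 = (n + 1)*(n^2 - 8*n + 16) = (n - 4)*(n + 1)*(n - 4)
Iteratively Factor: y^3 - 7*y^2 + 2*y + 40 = (y + 2)*(y^2 - 9*y + 20) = (y - 5)*(y + 2)*(y - 4)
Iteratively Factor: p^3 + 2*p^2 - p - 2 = (p - 1)*(p^2 + 3*p + 2) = (p - 1)*(p + 1)*(p + 2)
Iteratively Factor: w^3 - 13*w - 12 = (w + 3)*(w^2 - 3*w - 4) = (w + 1)*(w + 3)*(w - 4)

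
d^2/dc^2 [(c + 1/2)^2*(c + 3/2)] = 6*c + 5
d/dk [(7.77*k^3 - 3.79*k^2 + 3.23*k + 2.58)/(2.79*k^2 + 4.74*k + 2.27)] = (21.6783*k^4 + 73.6596*k^3 + 25.9374*k^2 - 31.603*k - 4.8971)/(7.7841*k^4 + 26.4492*k^3 + 35.1342*k^2 + 21.5196*k + 5.1529)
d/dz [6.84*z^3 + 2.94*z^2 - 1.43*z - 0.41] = 20.52*z^2 + 5.88*z - 1.43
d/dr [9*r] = 9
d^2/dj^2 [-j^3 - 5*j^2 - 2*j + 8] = -6*j - 10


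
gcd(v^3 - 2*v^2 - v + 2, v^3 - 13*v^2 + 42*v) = 1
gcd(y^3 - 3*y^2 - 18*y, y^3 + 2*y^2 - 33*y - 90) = y^2 - 3*y - 18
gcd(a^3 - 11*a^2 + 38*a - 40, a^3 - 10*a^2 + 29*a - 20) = a^2 - 9*a + 20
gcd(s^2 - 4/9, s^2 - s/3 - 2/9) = s - 2/3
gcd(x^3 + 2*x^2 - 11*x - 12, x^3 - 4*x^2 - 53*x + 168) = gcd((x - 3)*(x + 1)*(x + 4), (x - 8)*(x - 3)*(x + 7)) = x - 3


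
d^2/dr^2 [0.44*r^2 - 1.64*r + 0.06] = 0.880000000000000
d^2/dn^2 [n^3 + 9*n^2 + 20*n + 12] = 6*n + 18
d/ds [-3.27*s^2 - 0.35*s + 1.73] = -6.54*s - 0.35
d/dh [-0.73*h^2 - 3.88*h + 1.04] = -1.46*h - 3.88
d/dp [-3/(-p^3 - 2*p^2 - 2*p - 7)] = 3*(-3*p^2 - 4*p - 2)/(p^3 + 2*p^2 + 2*p + 7)^2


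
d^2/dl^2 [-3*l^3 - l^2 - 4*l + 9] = -18*l - 2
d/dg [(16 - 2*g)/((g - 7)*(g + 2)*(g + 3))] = 4*(g^3 - 13*g^2 + 16*g + 137)/(g^6 - 4*g^5 - 54*g^4 + 32*g^3 + 1009*g^2 + 2436*g + 1764)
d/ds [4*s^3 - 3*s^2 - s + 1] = 12*s^2 - 6*s - 1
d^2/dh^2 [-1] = 0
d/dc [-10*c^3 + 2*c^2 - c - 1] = -30*c^2 + 4*c - 1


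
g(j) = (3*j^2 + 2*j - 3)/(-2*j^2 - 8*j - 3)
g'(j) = (4*j + 8)*(3*j^2 + 2*j - 3)/(-2*j^2 - 8*j - 3)^2 + (6*j + 2)/(-2*j^2 - 8*j - 3)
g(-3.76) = -26.68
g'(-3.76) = -139.97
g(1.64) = -0.39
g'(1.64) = -0.29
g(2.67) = -0.61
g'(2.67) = -0.17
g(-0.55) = -4.02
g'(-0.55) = -30.93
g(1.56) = -0.36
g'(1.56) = -0.30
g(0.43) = 0.23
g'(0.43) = -1.00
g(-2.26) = 1.60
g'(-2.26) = -2.72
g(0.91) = -0.11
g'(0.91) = -0.52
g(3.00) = -0.67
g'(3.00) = -0.15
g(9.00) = -1.09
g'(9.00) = -0.03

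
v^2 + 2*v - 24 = (v - 4)*(v + 6)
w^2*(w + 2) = w^3 + 2*w^2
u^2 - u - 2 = (u - 2)*(u + 1)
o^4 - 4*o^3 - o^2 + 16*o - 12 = (o - 3)*(o - 2)*(o - 1)*(o + 2)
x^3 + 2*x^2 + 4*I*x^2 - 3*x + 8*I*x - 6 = (x + 2)*(x + I)*(x + 3*I)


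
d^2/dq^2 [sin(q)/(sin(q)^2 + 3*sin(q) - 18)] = (-sin(q)^5 + 3*sin(q)^4 - 106*sin(q)^3 - 54*sin(q)^2 - 216*sin(q) + 108)/((sin(q) - 3)^3*(sin(q) + 6)^3)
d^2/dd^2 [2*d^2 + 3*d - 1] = 4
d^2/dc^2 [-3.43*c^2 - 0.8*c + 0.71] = -6.86000000000000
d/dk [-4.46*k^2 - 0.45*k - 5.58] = -8.92*k - 0.45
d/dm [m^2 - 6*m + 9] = 2*m - 6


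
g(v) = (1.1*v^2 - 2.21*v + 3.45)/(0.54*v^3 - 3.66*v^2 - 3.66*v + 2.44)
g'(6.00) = -0.58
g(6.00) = -0.86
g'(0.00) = 1.22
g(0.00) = 1.41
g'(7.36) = -27.22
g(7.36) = -6.26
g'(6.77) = -2.17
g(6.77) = -1.73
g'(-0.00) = 1.22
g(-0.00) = 1.41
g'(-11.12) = -0.01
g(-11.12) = -0.14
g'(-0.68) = -2.41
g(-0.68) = 1.78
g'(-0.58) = -1.63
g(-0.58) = 1.58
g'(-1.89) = -2.54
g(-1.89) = -1.57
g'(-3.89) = -0.13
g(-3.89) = -0.41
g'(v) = (2.2*v - 2.21)/(0.54*v^3 - 3.66*v^2 - 3.66*v + 2.44) + (-1.62*v^2 + 7.32*v + 3.66)*(1.1*v^2 - 2.21*v + 3.45)/(0.54*v^3 - 3.66*v^2 - 3.66*v + 2.44)^2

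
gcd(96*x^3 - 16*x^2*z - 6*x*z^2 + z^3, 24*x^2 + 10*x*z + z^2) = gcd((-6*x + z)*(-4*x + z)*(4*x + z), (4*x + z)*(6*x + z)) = 4*x + z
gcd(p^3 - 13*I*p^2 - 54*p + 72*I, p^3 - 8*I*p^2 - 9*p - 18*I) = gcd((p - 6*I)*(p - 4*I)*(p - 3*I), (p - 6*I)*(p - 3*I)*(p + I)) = p^2 - 9*I*p - 18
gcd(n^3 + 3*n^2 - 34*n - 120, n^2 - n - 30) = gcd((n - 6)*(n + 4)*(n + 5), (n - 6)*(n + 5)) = n^2 - n - 30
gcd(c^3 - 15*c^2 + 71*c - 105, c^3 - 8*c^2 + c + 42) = c^2 - 10*c + 21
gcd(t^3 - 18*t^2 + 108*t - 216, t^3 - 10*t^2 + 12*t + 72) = t^2 - 12*t + 36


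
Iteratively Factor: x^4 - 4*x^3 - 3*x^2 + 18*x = (x)*(x^3 - 4*x^2 - 3*x + 18) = x*(x - 3)*(x^2 - x - 6) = x*(x - 3)^2*(x + 2)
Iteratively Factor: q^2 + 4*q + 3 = (q + 3)*(q + 1)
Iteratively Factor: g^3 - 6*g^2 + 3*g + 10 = (g + 1)*(g^2 - 7*g + 10) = (g - 5)*(g + 1)*(g - 2)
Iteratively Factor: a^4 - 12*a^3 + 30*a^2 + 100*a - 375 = (a - 5)*(a^3 - 7*a^2 - 5*a + 75) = (a - 5)*(a + 3)*(a^2 - 10*a + 25) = (a - 5)^2*(a + 3)*(a - 5)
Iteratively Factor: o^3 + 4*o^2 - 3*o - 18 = (o + 3)*(o^2 + o - 6) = (o + 3)^2*(o - 2)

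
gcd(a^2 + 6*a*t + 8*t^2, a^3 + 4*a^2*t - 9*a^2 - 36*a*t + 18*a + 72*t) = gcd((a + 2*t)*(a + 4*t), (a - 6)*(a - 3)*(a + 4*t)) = a + 4*t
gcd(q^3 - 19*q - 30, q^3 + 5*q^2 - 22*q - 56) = q + 2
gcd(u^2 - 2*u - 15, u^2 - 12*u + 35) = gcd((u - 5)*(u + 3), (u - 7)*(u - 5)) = u - 5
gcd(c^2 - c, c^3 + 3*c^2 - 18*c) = c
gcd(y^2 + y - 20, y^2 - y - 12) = y - 4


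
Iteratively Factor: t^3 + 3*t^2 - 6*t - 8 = (t + 1)*(t^2 + 2*t - 8) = (t - 2)*(t + 1)*(t + 4)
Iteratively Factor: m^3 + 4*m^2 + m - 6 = (m + 3)*(m^2 + m - 2) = (m + 2)*(m + 3)*(m - 1)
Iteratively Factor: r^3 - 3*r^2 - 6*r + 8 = (r - 1)*(r^2 - 2*r - 8) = (r - 4)*(r - 1)*(r + 2)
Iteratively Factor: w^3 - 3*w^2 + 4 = (w + 1)*(w^2 - 4*w + 4) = (w - 2)*(w + 1)*(w - 2)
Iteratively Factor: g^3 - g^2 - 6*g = (g + 2)*(g^2 - 3*g) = g*(g + 2)*(g - 3)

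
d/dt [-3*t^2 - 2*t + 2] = -6*t - 2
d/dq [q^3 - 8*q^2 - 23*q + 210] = 3*q^2 - 16*q - 23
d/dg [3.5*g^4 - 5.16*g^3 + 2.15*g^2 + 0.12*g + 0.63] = 14.0*g^3 - 15.48*g^2 + 4.3*g + 0.12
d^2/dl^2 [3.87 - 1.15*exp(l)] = -1.15*exp(l)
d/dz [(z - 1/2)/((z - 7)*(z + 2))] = (-z^2 + z - 33/2)/(z^4 - 10*z^3 - 3*z^2 + 140*z + 196)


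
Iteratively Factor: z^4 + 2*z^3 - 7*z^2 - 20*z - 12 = (z + 1)*(z^3 + z^2 - 8*z - 12) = (z + 1)*(z + 2)*(z^2 - z - 6) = (z - 3)*(z + 1)*(z + 2)*(z + 2)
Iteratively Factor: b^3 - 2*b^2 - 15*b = (b + 3)*(b^2 - 5*b) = b*(b + 3)*(b - 5)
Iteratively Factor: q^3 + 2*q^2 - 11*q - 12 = (q + 4)*(q^2 - 2*q - 3) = (q - 3)*(q + 4)*(q + 1)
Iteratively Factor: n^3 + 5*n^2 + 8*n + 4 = (n + 2)*(n^2 + 3*n + 2) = (n + 1)*(n + 2)*(n + 2)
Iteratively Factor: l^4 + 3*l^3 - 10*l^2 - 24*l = (l - 3)*(l^3 + 6*l^2 + 8*l) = (l - 3)*(l + 2)*(l^2 + 4*l) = (l - 3)*(l + 2)*(l + 4)*(l)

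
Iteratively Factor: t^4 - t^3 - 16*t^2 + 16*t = (t)*(t^3 - t^2 - 16*t + 16) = t*(t - 1)*(t^2 - 16) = t*(t - 1)*(t + 4)*(t - 4)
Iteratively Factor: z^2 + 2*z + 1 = (z + 1)*(z + 1)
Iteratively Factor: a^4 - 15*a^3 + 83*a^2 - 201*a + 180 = (a - 5)*(a^3 - 10*a^2 + 33*a - 36) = (a - 5)*(a - 3)*(a^2 - 7*a + 12) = (a - 5)*(a - 4)*(a - 3)*(a - 3)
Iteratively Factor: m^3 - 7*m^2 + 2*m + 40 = (m + 2)*(m^2 - 9*m + 20) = (m - 5)*(m + 2)*(m - 4)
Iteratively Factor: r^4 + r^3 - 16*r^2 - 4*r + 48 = (r - 2)*(r^3 + 3*r^2 - 10*r - 24) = (r - 3)*(r - 2)*(r^2 + 6*r + 8) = (r - 3)*(r - 2)*(r + 2)*(r + 4)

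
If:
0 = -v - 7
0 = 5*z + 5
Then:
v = -7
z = -1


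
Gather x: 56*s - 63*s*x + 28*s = -63*s*x + 84*s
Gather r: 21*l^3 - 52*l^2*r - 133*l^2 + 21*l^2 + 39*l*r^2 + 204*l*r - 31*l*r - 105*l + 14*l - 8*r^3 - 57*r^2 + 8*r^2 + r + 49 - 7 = 21*l^3 - 112*l^2 - 91*l - 8*r^3 + r^2*(39*l - 49) + r*(-52*l^2 + 173*l + 1) + 42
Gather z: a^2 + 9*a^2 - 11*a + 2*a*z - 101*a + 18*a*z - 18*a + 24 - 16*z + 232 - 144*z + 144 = 10*a^2 - 130*a + z*(20*a - 160) + 400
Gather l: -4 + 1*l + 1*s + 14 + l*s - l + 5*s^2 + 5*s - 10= l*s + 5*s^2 + 6*s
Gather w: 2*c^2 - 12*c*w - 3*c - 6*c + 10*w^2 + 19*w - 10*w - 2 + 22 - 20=2*c^2 - 9*c + 10*w^2 + w*(9 - 12*c)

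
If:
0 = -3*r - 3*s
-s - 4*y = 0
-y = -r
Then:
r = 0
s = 0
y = 0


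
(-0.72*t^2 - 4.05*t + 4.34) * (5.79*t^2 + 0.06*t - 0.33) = -4.1688*t^4 - 23.4927*t^3 + 25.1232*t^2 + 1.5969*t - 1.4322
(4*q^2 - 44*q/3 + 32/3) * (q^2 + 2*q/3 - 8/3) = 4*q^4 - 12*q^3 - 88*q^2/9 + 416*q/9 - 256/9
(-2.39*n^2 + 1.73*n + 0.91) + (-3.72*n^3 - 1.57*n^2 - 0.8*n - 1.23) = -3.72*n^3 - 3.96*n^2 + 0.93*n - 0.32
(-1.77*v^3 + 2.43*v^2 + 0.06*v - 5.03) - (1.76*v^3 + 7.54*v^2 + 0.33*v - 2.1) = -3.53*v^3 - 5.11*v^2 - 0.27*v - 2.93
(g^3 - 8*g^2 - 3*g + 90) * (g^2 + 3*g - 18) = g^5 - 5*g^4 - 45*g^3 + 225*g^2 + 324*g - 1620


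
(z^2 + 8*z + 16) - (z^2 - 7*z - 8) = 15*z + 24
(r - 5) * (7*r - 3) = 7*r^2 - 38*r + 15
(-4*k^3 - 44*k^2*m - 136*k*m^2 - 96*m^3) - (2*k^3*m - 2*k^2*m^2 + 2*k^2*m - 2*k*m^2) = -2*k^3*m - 4*k^3 + 2*k^2*m^2 - 46*k^2*m - 134*k*m^2 - 96*m^3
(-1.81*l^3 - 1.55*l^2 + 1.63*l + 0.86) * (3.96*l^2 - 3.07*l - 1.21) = -7.1676*l^5 - 0.5813*l^4 + 13.4034*l^3 + 0.277*l^2 - 4.6125*l - 1.0406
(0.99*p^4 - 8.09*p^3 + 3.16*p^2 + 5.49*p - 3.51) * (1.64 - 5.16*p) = -5.1084*p^5 + 43.368*p^4 - 29.5732*p^3 - 23.146*p^2 + 27.1152*p - 5.7564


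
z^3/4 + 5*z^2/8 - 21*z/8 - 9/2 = (z/4 + 1)*(z - 3)*(z + 3/2)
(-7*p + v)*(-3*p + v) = 21*p^2 - 10*p*v + v^2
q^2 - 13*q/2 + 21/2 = (q - 7/2)*(q - 3)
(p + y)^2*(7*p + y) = 7*p^3 + 15*p^2*y + 9*p*y^2 + y^3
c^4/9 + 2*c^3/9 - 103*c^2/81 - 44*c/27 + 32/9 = (c/3 + 1)^2*(c - 8/3)*(c - 4/3)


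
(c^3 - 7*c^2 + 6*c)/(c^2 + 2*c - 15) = c*(c^2 - 7*c + 6)/(c^2 + 2*c - 15)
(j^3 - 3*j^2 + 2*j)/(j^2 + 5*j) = (j^2 - 3*j + 2)/(j + 5)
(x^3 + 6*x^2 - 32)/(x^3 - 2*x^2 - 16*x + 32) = (x + 4)/(x - 4)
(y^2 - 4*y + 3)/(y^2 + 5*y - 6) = (y - 3)/(y + 6)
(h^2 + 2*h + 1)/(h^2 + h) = (h + 1)/h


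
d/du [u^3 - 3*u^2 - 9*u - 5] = 3*u^2 - 6*u - 9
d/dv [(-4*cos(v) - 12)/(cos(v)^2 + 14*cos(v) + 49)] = 4*(1 - cos(v))*sin(v)/(cos(v) + 7)^3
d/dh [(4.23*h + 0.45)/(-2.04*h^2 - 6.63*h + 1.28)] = (8.6292*h^2 + 1.836*h + 8.3979)/(4.1616*h^4 + 27.0504*h^3 + 38.7345*h^2 - 16.9728*h + 1.6384)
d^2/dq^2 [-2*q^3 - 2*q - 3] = -12*q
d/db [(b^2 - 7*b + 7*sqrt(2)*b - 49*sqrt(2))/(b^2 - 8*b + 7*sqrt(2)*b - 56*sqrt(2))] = -1/(b^2 - 16*b + 64)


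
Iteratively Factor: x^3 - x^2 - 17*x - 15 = (x + 3)*(x^2 - 4*x - 5) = (x + 1)*(x + 3)*(x - 5)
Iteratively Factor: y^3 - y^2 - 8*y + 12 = (y + 3)*(y^2 - 4*y + 4) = (y - 2)*(y + 3)*(y - 2)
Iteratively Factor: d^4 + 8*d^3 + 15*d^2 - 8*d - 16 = (d + 4)*(d^3 + 4*d^2 - d - 4) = (d - 1)*(d + 4)*(d^2 + 5*d + 4) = (d - 1)*(d + 1)*(d + 4)*(d + 4)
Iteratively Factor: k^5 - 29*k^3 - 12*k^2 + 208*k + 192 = (k + 1)*(k^4 - k^3 - 28*k^2 + 16*k + 192) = (k - 4)*(k + 1)*(k^3 + 3*k^2 - 16*k - 48) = (k - 4)*(k + 1)*(k + 3)*(k^2 - 16) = (k - 4)^2*(k + 1)*(k + 3)*(k + 4)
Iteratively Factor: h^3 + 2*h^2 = (h)*(h^2 + 2*h) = h*(h + 2)*(h)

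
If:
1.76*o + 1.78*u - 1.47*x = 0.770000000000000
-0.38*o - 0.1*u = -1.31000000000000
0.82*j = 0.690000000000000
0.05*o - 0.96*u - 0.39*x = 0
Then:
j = 0.84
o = 3.69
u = -0.93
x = 2.77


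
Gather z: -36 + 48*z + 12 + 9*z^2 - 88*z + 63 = 9*z^2 - 40*z + 39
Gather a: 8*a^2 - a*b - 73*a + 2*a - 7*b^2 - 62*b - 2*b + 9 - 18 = 8*a^2 + a*(-b - 71) - 7*b^2 - 64*b - 9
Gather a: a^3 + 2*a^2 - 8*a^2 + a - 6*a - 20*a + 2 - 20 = a^3 - 6*a^2 - 25*a - 18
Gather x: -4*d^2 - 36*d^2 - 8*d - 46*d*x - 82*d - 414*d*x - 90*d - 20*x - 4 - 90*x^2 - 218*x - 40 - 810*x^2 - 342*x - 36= -40*d^2 - 180*d - 900*x^2 + x*(-460*d - 580) - 80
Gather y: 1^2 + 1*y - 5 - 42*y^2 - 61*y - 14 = -42*y^2 - 60*y - 18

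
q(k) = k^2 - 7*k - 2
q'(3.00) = -1.00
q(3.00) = -14.00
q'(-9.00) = -25.00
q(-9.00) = 142.00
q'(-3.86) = -14.72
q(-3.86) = 39.92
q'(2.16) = -2.68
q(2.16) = -12.45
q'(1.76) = -3.48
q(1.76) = -11.22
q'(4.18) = 1.36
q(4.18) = -13.79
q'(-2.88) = -12.76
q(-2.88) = 26.45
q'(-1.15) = -9.30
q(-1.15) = 7.37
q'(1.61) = -3.78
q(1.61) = -10.68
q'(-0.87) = -8.74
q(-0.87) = 4.85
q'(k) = 2*k - 7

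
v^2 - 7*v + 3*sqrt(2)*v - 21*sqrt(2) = (v - 7)*(v + 3*sqrt(2))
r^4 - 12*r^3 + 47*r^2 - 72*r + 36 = (r - 6)*(r - 3)*(r - 2)*(r - 1)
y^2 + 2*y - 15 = (y - 3)*(y + 5)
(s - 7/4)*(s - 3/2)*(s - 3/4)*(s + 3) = s^4 - s^3 - 111*s^2/16 + 423*s/32 - 189/32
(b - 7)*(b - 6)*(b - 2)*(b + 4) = b^4 - 11*b^3 + 8*b^2 + 188*b - 336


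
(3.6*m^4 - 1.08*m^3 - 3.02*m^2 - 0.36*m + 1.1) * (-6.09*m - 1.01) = -21.924*m^5 + 2.9412*m^4 + 19.4826*m^3 + 5.2426*m^2 - 6.3354*m - 1.111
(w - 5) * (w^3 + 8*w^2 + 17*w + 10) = w^4 + 3*w^3 - 23*w^2 - 75*w - 50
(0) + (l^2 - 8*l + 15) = l^2 - 8*l + 15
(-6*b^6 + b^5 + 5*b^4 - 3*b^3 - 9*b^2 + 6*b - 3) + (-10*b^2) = -6*b^6 + b^5 + 5*b^4 - 3*b^3 - 19*b^2 + 6*b - 3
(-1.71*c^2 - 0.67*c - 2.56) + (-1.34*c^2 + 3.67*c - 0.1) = -3.05*c^2 + 3.0*c - 2.66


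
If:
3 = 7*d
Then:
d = 3/7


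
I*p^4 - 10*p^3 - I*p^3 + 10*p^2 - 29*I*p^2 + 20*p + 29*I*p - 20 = (p + I)*(p + 4*I)*(p + 5*I)*(I*p - I)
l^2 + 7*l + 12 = (l + 3)*(l + 4)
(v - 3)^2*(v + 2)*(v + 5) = v^4 + v^3 - 23*v^2 + 3*v + 90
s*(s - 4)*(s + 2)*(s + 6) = s^4 + 4*s^3 - 20*s^2 - 48*s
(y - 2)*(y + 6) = y^2 + 4*y - 12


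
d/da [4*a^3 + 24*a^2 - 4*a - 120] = 12*a^2 + 48*a - 4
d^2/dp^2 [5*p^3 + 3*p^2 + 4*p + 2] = 30*p + 6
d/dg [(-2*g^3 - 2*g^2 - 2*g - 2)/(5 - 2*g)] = 2*(4*g^3 - 13*g^2 - 10*g - 7)/(4*g^2 - 20*g + 25)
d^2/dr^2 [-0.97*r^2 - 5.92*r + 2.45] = -1.94000000000000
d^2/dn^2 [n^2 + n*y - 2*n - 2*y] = 2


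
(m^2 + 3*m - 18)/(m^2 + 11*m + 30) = (m - 3)/(m + 5)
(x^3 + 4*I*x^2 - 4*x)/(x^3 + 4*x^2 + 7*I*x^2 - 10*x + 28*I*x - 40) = x*(x + 2*I)/(x^2 + x*(4 + 5*I) + 20*I)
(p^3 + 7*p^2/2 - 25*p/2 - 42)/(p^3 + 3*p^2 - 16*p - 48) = (p - 7/2)/(p - 4)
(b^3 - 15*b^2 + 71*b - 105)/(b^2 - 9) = (b^2 - 12*b + 35)/(b + 3)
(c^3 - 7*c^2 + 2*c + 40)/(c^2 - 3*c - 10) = c - 4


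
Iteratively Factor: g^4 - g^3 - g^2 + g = (g - 1)*(g^3 - g) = (g - 1)^2*(g^2 + g) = (g - 1)^2*(g + 1)*(g)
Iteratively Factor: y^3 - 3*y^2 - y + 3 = (y + 1)*(y^2 - 4*y + 3) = (y - 1)*(y + 1)*(y - 3)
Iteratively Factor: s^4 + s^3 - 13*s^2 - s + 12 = (s - 3)*(s^3 + 4*s^2 - s - 4) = (s - 3)*(s + 4)*(s^2 - 1) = (s - 3)*(s - 1)*(s + 4)*(s + 1)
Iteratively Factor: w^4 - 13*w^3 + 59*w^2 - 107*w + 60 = (w - 1)*(w^3 - 12*w^2 + 47*w - 60) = (w - 3)*(w - 1)*(w^2 - 9*w + 20) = (w - 4)*(w - 3)*(w - 1)*(w - 5)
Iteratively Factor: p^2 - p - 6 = (p + 2)*(p - 3)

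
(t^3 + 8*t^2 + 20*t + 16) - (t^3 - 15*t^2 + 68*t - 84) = 23*t^2 - 48*t + 100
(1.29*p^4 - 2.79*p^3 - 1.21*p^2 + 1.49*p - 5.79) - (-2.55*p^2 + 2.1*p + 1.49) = 1.29*p^4 - 2.79*p^3 + 1.34*p^2 - 0.61*p - 7.28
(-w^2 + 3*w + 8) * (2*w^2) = -2*w^4 + 6*w^3 + 16*w^2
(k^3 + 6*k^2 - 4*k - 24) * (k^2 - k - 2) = k^5 + 5*k^4 - 12*k^3 - 32*k^2 + 32*k + 48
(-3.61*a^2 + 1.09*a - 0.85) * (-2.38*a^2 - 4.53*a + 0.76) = 8.5918*a^4 + 13.7591*a^3 - 5.6583*a^2 + 4.6789*a - 0.646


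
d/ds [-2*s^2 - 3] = -4*s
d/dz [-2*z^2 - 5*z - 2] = -4*z - 5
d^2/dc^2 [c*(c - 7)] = 2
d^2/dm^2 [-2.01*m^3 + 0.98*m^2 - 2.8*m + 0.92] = 1.96 - 12.06*m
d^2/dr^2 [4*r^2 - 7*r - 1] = 8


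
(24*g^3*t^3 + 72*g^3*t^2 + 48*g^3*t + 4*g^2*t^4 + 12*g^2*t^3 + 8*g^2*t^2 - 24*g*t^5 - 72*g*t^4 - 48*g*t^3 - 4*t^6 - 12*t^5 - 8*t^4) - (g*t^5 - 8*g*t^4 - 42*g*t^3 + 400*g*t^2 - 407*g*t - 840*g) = 24*g^3*t^3 + 72*g^3*t^2 + 48*g^3*t + 4*g^2*t^4 + 12*g^2*t^3 + 8*g^2*t^2 - 25*g*t^5 - 64*g*t^4 - 6*g*t^3 - 400*g*t^2 + 407*g*t + 840*g - 4*t^6 - 12*t^5 - 8*t^4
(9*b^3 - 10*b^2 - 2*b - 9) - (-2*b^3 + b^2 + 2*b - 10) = 11*b^3 - 11*b^2 - 4*b + 1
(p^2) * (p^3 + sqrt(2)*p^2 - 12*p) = p^5 + sqrt(2)*p^4 - 12*p^3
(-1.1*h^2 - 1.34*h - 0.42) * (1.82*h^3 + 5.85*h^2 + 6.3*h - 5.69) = -2.002*h^5 - 8.8738*h^4 - 15.5334*h^3 - 4.64*h^2 + 4.9786*h + 2.3898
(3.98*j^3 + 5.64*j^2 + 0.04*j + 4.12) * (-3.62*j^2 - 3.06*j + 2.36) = -14.4076*j^5 - 32.5956*j^4 - 8.0104*j^3 - 1.7264*j^2 - 12.5128*j + 9.7232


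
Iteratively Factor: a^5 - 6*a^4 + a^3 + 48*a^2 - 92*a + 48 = (a - 1)*(a^4 - 5*a^3 - 4*a^2 + 44*a - 48) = (a - 1)*(a + 3)*(a^3 - 8*a^2 + 20*a - 16) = (a - 2)*(a - 1)*(a + 3)*(a^2 - 6*a + 8) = (a - 4)*(a - 2)*(a - 1)*(a + 3)*(a - 2)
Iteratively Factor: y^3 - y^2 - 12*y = (y + 3)*(y^2 - 4*y) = y*(y + 3)*(y - 4)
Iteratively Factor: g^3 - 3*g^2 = (g)*(g^2 - 3*g) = g^2*(g - 3)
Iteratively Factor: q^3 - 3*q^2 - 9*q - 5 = (q + 1)*(q^2 - 4*q - 5) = (q + 1)^2*(q - 5)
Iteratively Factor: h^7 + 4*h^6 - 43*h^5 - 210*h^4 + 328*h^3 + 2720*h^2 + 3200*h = (h - 5)*(h^6 + 9*h^5 + 2*h^4 - 200*h^3 - 672*h^2 - 640*h) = (h - 5)*(h + 4)*(h^5 + 5*h^4 - 18*h^3 - 128*h^2 - 160*h) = (h - 5)*(h + 2)*(h + 4)*(h^4 + 3*h^3 - 24*h^2 - 80*h) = (h - 5)*(h + 2)*(h + 4)^2*(h^3 - h^2 - 20*h) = (h - 5)^2*(h + 2)*(h + 4)^2*(h^2 + 4*h) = (h - 5)^2*(h + 2)*(h + 4)^3*(h)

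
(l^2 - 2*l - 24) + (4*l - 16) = l^2 + 2*l - 40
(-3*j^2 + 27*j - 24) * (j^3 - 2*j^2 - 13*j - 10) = -3*j^5 + 33*j^4 - 39*j^3 - 273*j^2 + 42*j + 240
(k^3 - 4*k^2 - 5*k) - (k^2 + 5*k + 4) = k^3 - 5*k^2 - 10*k - 4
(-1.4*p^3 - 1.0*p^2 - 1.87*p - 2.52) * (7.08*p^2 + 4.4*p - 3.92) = -9.912*p^5 - 13.24*p^4 - 12.1516*p^3 - 22.1496*p^2 - 3.7576*p + 9.8784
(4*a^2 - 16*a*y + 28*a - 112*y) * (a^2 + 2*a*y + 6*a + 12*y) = 4*a^4 - 8*a^3*y + 52*a^3 - 32*a^2*y^2 - 104*a^2*y + 168*a^2 - 416*a*y^2 - 336*a*y - 1344*y^2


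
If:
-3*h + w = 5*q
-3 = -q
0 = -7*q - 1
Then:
No Solution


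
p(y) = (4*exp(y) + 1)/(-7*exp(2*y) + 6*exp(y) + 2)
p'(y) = (4*exp(y) + 1)*(14*exp(2*y) - 6*exp(y))/(-7*exp(2*y) + 6*exp(y) + 2)^2 + 4*exp(y)/(-7*exp(2*y) + 6*exp(y) + 2) = (28*exp(2*y) + 14*exp(y) + 2)*exp(y)/(49*exp(4*y) - 84*exp(3*y) + 8*exp(2*y) + 24*exp(y) + 4)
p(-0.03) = 3.97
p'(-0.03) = 26.90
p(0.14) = -15.55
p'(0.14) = 488.78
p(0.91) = -0.42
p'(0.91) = 0.75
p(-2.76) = 0.53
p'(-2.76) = 0.03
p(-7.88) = 0.50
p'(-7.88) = 0.00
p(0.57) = -0.87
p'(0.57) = 2.35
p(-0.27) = 1.62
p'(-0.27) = 3.54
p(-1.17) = 0.70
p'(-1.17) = 0.28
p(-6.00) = 0.50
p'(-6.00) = 0.00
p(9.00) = 0.00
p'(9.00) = 0.00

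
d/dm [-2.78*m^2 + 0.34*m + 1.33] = 0.34 - 5.56*m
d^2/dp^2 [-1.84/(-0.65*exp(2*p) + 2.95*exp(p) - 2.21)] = ((5.428 - 4.784*exp(p))*(0.65*exp(2*p) - 2.95*exp(p) + 2.21) + 1.84*(1.3*exp(p) - 2.95)*(2.6*exp(p) - 5.9)*exp(p))*exp(p)/(0.65*exp(2*p) - 2.95*exp(p) + 2.21)^3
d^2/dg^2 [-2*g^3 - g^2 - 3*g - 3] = -12*g - 2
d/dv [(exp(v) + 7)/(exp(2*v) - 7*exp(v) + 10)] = (-(exp(v) + 7)*(2*exp(v) - 7) + exp(2*v) - 7*exp(v) + 10)*exp(v)/(exp(2*v) - 7*exp(v) + 10)^2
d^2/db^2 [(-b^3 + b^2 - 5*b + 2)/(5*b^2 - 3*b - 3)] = 4*(-67*b^3 + 84*b^2 - 171*b + 51)/(125*b^6 - 225*b^5 - 90*b^4 + 243*b^3 + 54*b^2 - 81*b - 27)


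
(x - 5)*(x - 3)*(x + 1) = x^3 - 7*x^2 + 7*x + 15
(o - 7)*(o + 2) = o^2 - 5*o - 14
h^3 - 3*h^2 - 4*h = h*(h - 4)*(h + 1)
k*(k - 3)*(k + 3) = k^3 - 9*k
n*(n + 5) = n^2 + 5*n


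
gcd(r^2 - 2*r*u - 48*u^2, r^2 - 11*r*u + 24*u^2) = r - 8*u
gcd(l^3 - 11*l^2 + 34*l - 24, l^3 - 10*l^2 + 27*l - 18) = l^2 - 7*l + 6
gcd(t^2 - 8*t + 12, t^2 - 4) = t - 2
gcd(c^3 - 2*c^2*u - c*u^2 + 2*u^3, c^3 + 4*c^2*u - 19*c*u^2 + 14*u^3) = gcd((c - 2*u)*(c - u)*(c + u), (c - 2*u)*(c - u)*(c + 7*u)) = c^2 - 3*c*u + 2*u^2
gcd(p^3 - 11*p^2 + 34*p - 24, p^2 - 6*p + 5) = p - 1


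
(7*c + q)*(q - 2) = 7*c*q - 14*c + q^2 - 2*q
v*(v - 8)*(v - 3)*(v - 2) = v^4 - 13*v^3 + 46*v^2 - 48*v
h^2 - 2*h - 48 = (h - 8)*(h + 6)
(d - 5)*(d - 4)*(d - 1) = d^3 - 10*d^2 + 29*d - 20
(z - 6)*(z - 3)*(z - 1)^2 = z^4 - 11*z^3 + 37*z^2 - 45*z + 18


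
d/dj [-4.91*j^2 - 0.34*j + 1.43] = -9.82*j - 0.34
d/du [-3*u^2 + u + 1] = 1 - 6*u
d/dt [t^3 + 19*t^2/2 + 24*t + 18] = 3*t^2 + 19*t + 24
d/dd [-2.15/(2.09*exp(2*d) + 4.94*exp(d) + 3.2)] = (8.987*exp(d) + 10.621)*exp(d)/(2.09*exp(2*d) + 4.94*exp(d) + 3.2)^2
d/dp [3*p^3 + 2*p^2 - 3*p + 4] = 9*p^2 + 4*p - 3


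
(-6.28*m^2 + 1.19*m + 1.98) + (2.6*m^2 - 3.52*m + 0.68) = -3.68*m^2 - 2.33*m + 2.66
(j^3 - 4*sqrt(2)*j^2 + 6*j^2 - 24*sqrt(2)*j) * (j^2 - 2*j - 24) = j^5 - 4*sqrt(2)*j^4 + 4*j^4 - 36*j^3 - 16*sqrt(2)*j^3 - 144*j^2 + 144*sqrt(2)*j^2 + 576*sqrt(2)*j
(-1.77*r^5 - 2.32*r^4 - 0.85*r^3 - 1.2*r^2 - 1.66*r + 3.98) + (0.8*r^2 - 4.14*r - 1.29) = -1.77*r^5 - 2.32*r^4 - 0.85*r^3 - 0.4*r^2 - 5.8*r + 2.69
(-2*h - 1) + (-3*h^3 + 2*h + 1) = -3*h^3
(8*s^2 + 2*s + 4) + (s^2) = 9*s^2 + 2*s + 4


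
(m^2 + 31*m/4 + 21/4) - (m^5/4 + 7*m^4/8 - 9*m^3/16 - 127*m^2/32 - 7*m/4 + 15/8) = -m^5/4 - 7*m^4/8 + 9*m^3/16 + 159*m^2/32 + 19*m/2 + 27/8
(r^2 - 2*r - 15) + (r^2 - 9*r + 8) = 2*r^2 - 11*r - 7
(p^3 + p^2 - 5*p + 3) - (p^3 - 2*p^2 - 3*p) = 3*p^2 - 2*p + 3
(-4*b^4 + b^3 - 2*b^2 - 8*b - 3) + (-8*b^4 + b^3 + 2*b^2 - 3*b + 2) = -12*b^4 + 2*b^3 - 11*b - 1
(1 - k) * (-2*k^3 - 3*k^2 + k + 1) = 2*k^4 + k^3 - 4*k^2 + 1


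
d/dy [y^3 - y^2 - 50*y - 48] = 3*y^2 - 2*y - 50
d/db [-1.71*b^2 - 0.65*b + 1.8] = -3.42*b - 0.65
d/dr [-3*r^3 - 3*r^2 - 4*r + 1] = -9*r^2 - 6*r - 4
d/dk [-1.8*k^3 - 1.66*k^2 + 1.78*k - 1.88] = -5.4*k^2 - 3.32*k + 1.78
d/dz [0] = 0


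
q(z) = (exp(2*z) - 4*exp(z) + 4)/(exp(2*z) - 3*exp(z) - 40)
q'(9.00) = 0.00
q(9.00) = 1.00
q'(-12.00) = 0.00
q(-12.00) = -0.10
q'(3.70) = -0.03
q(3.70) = 1.00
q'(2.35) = -4.54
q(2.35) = 1.87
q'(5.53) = 0.00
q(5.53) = 1.00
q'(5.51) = 0.00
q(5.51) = 1.00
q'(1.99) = -43.06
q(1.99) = -3.35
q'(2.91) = -0.35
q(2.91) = 1.11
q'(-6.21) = 0.00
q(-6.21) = -0.10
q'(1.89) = -9.43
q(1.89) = -1.33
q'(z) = (-2*exp(2*z) + 3*exp(z))*(exp(2*z) - 4*exp(z) + 4)/(exp(2*z) - 3*exp(z) - 40)^2 + (2*exp(2*z) - 4*exp(z))/(exp(2*z) - 3*exp(z) - 40) = (exp(2*z) - 88*exp(z) + 172)*exp(z)/(exp(4*z) - 6*exp(3*z) - 71*exp(2*z) + 240*exp(z) + 1600)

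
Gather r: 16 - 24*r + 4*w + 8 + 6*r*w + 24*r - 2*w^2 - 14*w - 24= 6*r*w - 2*w^2 - 10*w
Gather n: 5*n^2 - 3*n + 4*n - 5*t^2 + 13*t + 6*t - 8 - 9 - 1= 5*n^2 + n - 5*t^2 + 19*t - 18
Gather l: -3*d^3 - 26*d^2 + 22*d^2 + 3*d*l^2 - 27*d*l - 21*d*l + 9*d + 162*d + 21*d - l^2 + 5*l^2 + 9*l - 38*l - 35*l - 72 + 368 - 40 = -3*d^3 - 4*d^2 + 192*d + l^2*(3*d + 4) + l*(-48*d - 64) + 256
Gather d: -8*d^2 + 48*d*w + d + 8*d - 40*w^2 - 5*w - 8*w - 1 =-8*d^2 + d*(48*w + 9) - 40*w^2 - 13*w - 1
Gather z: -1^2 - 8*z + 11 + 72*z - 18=64*z - 8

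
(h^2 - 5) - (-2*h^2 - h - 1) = 3*h^2 + h - 4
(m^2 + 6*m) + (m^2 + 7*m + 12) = 2*m^2 + 13*m + 12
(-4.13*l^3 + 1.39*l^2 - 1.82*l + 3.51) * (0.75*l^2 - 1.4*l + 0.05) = -3.0975*l^5 + 6.8245*l^4 - 3.5175*l^3 + 5.25*l^2 - 5.005*l + 0.1755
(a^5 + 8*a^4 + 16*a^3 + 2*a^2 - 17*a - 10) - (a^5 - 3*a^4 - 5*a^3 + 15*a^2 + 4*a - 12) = 11*a^4 + 21*a^3 - 13*a^2 - 21*a + 2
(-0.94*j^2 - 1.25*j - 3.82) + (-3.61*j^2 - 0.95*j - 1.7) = -4.55*j^2 - 2.2*j - 5.52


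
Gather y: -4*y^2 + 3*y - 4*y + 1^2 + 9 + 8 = -4*y^2 - y + 18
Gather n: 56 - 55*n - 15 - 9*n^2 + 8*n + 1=-9*n^2 - 47*n + 42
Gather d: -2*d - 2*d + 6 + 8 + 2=16 - 4*d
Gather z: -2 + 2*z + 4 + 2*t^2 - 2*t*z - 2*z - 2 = 2*t^2 - 2*t*z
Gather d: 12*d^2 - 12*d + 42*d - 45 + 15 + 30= 12*d^2 + 30*d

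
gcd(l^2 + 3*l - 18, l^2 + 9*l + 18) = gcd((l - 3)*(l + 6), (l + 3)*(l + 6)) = l + 6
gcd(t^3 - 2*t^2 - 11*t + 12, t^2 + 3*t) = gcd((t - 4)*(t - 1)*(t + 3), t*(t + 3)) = t + 3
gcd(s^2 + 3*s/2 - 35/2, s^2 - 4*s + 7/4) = s - 7/2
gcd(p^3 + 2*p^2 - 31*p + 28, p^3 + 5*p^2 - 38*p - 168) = p + 7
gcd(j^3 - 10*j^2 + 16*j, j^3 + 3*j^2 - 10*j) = j^2 - 2*j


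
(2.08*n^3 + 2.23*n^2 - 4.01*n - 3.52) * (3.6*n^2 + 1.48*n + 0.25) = 7.488*n^5 + 11.1064*n^4 - 10.6156*n^3 - 18.0493*n^2 - 6.2121*n - 0.88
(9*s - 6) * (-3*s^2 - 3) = -27*s^3 + 18*s^2 - 27*s + 18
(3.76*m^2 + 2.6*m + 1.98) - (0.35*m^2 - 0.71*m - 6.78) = 3.41*m^2 + 3.31*m + 8.76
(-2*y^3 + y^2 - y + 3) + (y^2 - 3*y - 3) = -2*y^3 + 2*y^2 - 4*y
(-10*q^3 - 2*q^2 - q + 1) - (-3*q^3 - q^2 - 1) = -7*q^3 - q^2 - q + 2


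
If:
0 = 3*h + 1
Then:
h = -1/3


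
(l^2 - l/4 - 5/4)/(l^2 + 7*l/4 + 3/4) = (4*l - 5)/(4*l + 3)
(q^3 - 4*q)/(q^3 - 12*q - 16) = q*(q - 2)/(q^2 - 2*q - 8)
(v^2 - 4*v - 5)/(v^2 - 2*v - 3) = (v - 5)/(v - 3)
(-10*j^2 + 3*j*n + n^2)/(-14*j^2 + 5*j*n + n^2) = (5*j + n)/(7*j + n)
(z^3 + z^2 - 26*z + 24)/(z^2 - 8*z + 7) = (z^2 + 2*z - 24)/(z - 7)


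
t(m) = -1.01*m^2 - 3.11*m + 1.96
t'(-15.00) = 27.19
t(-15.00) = -178.64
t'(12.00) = -27.35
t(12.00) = -180.80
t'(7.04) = -17.33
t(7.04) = -69.99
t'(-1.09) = -0.91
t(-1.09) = 4.15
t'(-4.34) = 5.66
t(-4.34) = -3.57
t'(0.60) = -4.32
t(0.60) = -0.27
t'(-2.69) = 2.32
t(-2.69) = 3.02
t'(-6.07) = 9.15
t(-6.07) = -16.38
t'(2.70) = -8.56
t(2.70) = -13.80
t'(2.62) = -8.40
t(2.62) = -13.12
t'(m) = -2.02*m - 3.11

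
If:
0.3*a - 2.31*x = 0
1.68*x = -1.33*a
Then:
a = 0.00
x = 0.00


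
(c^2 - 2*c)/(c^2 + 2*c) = (c - 2)/(c + 2)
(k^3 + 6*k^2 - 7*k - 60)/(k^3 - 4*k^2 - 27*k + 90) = (k + 4)/(k - 6)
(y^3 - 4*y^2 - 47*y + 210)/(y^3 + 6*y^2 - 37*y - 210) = (y - 5)/(y + 5)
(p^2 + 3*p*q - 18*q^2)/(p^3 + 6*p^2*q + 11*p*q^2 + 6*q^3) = (p^2 + 3*p*q - 18*q^2)/(p^3 + 6*p^2*q + 11*p*q^2 + 6*q^3)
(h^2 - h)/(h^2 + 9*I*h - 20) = h*(h - 1)/(h^2 + 9*I*h - 20)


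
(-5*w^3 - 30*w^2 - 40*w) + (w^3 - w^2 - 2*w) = -4*w^3 - 31*w^2 - 42*w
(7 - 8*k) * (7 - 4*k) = 32*k^2 - 84*k + 49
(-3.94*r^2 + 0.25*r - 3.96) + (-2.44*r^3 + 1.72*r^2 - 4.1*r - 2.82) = -2.44*r^3 - 2.22*r^2 - 3.85*r - 6.78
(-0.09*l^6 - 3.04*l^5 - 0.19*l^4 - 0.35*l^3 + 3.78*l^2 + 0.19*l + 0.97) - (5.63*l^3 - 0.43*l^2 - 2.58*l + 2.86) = -0.09*l^6 - 3.04*l^5 - 0.19*l^4 - 5.98*l^3 + 4.21*l^2 + 2.77*l - 1.89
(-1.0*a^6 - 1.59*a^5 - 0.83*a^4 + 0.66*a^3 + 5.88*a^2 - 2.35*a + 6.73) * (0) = 0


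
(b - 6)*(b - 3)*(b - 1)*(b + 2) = b^4 - 8*b^3 + 7*b^2 + 36*b - 36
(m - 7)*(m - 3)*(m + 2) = m^3 - 8*m^2 + m + 42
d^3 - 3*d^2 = d^2*(d - 3)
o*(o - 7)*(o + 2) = o^3 - 5*o^2 - 14*o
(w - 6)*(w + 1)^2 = w^3 - 4*w^2 - 11*w - 6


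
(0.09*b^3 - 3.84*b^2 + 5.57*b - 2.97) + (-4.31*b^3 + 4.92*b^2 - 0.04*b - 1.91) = -4.22*b^3 + 1.08*b^2 + 5.53*b - 4.88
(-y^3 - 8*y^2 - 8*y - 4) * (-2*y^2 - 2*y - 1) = 2*y^5 + 18*y^4 + 33*y^3 + 32*y^2 + 16*y + 4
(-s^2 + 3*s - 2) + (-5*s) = -s^2 - 2*s - 2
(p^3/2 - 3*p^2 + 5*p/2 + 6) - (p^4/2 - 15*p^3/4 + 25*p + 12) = -p^4/2 + 17*p^3/4 - 3*p^2 - 45*p/2 - 6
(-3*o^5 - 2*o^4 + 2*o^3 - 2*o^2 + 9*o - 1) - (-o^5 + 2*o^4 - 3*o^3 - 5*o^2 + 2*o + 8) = -2*o^5 - 4*o^4 + 5*o^3 + 3*o^2 + 7*o - 9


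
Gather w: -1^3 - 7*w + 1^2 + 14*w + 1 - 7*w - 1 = 0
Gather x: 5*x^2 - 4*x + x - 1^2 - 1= 5*x^2 - 3*x - 2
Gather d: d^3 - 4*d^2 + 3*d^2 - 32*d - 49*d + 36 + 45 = d^3 - d^2 - 81*d + 81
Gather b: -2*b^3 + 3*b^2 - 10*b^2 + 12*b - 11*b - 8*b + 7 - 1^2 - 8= -2*b^3 - 7*b^2 - 7*b - 2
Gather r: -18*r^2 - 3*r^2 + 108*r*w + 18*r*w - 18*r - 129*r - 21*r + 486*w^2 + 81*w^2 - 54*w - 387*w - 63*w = -21*r^2 + r*(126*w - 168) + 567*w^2 - 504*w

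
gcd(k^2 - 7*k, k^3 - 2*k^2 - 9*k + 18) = 1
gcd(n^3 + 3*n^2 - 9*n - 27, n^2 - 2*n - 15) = n + 3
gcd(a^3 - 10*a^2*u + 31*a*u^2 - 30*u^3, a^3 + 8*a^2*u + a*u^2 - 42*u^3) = -a + 2*u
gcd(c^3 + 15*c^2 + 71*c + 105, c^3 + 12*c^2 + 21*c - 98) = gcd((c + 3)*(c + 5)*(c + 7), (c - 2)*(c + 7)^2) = c + 7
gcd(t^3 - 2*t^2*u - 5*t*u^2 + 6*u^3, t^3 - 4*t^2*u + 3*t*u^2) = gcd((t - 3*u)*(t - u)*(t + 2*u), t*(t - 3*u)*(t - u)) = t^2 - 4*t*u + 3*u^2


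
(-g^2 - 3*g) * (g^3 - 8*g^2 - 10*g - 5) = -g^5 + 5*g^4 + 34*g^3 + 35*g^2 + 15*g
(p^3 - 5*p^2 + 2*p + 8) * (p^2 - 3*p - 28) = p^5 - 8*p^4 - 11*p^3 + 142*p^2 - 80*p - 224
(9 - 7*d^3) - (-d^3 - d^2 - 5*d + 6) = -6*d^3 + d^2 + 5*d + 3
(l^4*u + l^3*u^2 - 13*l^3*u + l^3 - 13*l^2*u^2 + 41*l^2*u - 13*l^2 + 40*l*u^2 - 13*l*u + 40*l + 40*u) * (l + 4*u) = l^5*u + 5*l^4*u^2 - 13*l^4*u + l^4 + 4*l^3*u^3 - 65*l^3*u^2 + 45*l^3*u - 13*l^3 - 52*l^2*u^3 + 204*l^2*u^2 - 65*l^2*u + 40*l^2 + 160*l*u^3 - 52*l*u^2 + 200*l*u + 160*u^2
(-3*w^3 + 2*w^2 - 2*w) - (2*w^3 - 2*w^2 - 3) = -5*w^3 + 4*w^2 - 2*w + 3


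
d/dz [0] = 0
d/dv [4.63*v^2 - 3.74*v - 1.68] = 9.26*v - 3.74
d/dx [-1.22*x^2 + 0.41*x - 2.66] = 0.41 - 2.44*x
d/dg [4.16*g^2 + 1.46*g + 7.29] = 8.32*g + 1.46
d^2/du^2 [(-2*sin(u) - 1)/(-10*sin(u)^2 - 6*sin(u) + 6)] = (-50*sin(u)^5 - 70*sin(u)^4 - 125*sin(u)^3 + 63*sin(u)^2 + 243*sin(u) + 84)/(2*(5*sin(u)^2 + 3*sin(u) - 3)^3)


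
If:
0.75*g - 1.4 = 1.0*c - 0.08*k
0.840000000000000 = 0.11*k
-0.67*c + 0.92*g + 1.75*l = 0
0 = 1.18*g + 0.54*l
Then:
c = -0.67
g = 0.16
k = 7.64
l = -0.34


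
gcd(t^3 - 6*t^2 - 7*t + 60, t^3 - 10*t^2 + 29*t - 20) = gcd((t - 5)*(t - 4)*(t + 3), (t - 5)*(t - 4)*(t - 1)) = t^2 - 9*t + 20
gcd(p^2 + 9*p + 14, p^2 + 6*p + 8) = p + 2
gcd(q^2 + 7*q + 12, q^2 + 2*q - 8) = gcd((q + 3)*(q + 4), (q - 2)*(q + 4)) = q + 4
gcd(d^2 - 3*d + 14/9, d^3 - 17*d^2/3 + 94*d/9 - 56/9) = d - 7/3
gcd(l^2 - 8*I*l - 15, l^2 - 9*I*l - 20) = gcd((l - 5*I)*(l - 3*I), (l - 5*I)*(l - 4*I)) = l - 5*I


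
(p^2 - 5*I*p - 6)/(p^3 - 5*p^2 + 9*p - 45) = (p - 2*I)/(p^2 + p*(-5 + 3*I) - 15*I)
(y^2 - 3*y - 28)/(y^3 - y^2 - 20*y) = (y - 7)/(y*(y - 5))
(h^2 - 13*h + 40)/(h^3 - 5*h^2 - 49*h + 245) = (h - 8)/(h^2 - 49)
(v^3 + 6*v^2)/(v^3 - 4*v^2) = (v + 6)/(v - 4)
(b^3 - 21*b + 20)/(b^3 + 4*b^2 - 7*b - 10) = (b^2 - 5*b + 4)/(b^2 - b - 2)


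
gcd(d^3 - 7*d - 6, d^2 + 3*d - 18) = d - 3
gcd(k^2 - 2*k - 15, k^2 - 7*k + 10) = k - 5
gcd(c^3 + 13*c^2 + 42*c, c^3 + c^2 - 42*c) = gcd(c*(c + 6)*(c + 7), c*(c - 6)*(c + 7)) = c^2 + 7*c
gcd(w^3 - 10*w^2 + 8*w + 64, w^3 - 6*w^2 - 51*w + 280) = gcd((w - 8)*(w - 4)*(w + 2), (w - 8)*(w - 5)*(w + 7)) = w - 8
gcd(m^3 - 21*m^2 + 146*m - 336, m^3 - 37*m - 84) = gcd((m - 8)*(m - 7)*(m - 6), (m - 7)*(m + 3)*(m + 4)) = m - 7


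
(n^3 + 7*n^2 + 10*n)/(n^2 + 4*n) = (n^2 + 7*n + 10)/(n + 4)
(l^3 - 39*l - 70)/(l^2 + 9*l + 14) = (l^2 - 2*l - 35)/(l + 7)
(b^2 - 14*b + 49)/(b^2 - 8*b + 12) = (b^2 - 14*b + 49)/(b^2 - 8*b + 12)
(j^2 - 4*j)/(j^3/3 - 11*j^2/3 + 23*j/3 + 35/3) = 3*j*(j - 4)/(j^3 - 11*j^2 + 23*j + 35)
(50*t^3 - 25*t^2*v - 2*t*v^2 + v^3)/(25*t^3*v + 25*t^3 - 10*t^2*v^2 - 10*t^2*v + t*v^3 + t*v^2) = (10*t^2 - 3*t*v - v^2)/(t*(5*t*v + 5*t - v^2 - v))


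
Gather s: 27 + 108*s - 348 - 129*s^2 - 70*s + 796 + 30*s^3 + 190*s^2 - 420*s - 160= 30*s^3 + 61*s^2 - 382*s + 315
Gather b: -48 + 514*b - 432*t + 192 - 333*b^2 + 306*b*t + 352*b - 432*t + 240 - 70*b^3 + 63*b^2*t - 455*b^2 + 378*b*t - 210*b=-70*b^3 + b^2*(63*t - 788) + b*(684*t + 656) - 864*t + 384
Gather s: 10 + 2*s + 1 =2*s + 11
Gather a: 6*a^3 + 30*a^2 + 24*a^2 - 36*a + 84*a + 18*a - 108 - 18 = 6*a^3 + 54*a^2 + 66*a - 126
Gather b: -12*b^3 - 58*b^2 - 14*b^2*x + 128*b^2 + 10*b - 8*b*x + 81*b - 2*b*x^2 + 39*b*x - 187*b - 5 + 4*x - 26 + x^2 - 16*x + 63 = -12*b^3 + b^2*(70 - 14*x) + b*(-2*x^2 + 31*x - 96) + x^2 - 12*x + 32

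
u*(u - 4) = u^2 - 4*u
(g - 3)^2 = g^2 - 6*g + 9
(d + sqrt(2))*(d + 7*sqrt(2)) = d^2 + 8*sqrt(2)*d + 14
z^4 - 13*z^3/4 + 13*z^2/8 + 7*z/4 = z*(z - 2)*(z - 7/4)*(z + 1/2)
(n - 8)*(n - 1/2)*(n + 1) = n^3 - 15*n^2/2 - 9*n/2 + 4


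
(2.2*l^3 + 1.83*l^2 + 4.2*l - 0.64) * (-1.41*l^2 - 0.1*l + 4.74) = -3.102*l^5 - 2.8003*l^4 + 4.323*l^3 + 9.1566*l^2 + 19.972*l - 3.0336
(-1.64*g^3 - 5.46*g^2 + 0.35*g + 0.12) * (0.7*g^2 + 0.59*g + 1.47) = -1.148*g^5 - 4.7896*g^4 - 5.3872*g^3 - 7.7357*g^2 + 0.5853*g + 0.1764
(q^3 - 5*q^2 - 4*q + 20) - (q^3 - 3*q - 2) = -5*q^2 - q + 22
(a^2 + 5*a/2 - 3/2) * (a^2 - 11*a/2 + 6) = a^4 - 3*a^3 - 37*a^2/4 + 93*a/4 - 9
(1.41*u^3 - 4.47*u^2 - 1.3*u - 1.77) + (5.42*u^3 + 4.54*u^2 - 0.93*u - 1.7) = 6.83*u^3 + 0.0700000000000003*u^2 - 2.23*u - 3.47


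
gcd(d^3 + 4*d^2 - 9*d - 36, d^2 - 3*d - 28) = d + 4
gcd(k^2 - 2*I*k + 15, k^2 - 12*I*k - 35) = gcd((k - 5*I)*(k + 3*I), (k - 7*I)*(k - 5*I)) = k - 5*I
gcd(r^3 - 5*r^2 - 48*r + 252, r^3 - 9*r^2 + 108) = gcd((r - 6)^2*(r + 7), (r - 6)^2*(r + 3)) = r^2 - 12*r + 36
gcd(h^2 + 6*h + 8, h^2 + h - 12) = h + 4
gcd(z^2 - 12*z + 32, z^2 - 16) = z - 4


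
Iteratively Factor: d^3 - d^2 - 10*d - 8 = (d - 4)*(d^2 + 3*d + 2) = (d - 4)*(d + 1)*(d + 2)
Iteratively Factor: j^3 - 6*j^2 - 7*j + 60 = (j - 4)*(j^2 - 2*j - 15) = (j - 4)*(j + 3)*(j - 5)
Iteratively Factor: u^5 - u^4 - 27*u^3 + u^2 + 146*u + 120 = (u - 5)*(u^4 + 4*u^3 - 7*u^2 - 34*u - 24) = (u - 5)*(u + 2)*(u^3 + 2*u^2 - 11*u - 12) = (u - 5)*(u - 3)*(u + 2)*(u^2 + 5*u + 4) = (u - 5)*(u - 3)*(u + 2)*(u + 4)*(u + 1)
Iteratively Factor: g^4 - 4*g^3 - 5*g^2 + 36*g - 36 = (g - 3)*(g^3 - g^2 - 8*g + 12) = (g - 3)*(g + 3)*(g^2 - 4*g + 4) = (g - 3)*(g - 2)*(g + 3)*(g - 2)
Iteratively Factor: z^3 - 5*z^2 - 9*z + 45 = (z - 3)*(z^2 - 2*z - 15) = (z - 3)*(z + 3)*(z - 5)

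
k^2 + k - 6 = (k - 2)*(k + 3)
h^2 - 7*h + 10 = (h - 5)*(h - 2)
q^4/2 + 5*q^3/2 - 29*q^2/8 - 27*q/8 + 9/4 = (q/2 + 1/2)*(q - 3/2)*(q - 1/2)*(q + 6)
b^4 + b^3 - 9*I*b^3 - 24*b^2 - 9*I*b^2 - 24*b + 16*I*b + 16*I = (b + 1)*(b - 4*I)^2*(b - I)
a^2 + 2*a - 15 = (a - 3)*(a + 5)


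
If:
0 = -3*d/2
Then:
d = 0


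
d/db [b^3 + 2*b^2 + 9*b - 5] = 3*b^2 + 4*b + 9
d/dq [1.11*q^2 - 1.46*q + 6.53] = 2.22*q - 1.46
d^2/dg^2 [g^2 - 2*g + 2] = 2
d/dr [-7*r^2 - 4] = -14*r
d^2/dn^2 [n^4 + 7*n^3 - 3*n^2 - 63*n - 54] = 12*n^2 + 42*n - 6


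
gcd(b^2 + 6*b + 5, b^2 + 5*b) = b + 5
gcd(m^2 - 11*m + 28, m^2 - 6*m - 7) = m - 7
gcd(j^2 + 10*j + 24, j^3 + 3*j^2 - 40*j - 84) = 1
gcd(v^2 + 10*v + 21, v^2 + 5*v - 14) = v + 7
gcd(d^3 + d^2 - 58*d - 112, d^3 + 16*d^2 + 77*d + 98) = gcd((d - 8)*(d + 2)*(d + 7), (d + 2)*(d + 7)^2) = d^2 + 9*d + 14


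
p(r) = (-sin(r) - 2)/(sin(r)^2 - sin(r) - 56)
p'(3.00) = -0.02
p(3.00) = 0.04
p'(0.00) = 0.02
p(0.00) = 0.04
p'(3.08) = -0.02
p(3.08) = 0.04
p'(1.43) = 0.00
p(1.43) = 0.05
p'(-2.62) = -0.01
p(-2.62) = 0.03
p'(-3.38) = -0.02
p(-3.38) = 0.04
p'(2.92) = -0.02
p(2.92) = 0.04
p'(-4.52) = -0.00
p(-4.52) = 0.05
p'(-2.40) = -0.01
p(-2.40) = 0.02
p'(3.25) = -0.02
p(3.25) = 0.03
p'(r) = (-2*sin(r)*cos(r) + cos(r))*(-sin(r) - 2)/(sin(r)^2 - sin(r) - 56)^2 - cos(r)/(sin(r)^2 - sin(r) - 56)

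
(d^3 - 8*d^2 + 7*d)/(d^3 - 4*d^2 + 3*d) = (d - 7)/(d - 3)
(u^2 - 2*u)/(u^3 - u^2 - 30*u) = (2 - u)/(-u^2 + u + 30)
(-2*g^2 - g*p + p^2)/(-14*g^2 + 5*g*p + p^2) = (g + p)/(7*g + p)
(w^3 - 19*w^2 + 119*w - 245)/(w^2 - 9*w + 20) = (w^2 - 14*w + 49)/(w - 4)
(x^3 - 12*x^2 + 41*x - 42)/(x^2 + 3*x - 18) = (x^2 - 9*x + 14)/(x + 6)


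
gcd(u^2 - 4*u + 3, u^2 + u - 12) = u - 3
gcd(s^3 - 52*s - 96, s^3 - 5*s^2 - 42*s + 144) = s^2 - 2*s - 48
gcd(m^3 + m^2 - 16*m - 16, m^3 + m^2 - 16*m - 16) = m^3 + m^2 - 16*m - 16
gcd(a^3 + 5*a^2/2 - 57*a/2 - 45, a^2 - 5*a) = a - 5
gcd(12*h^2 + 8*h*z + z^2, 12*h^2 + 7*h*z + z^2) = 1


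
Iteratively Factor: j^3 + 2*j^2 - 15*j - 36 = (j - 4)*(j^2 + 6*j + 9) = (j - 4)*(j + 3)*(j + 3)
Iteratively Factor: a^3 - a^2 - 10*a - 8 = (a - 4)*(a^2 + 3*a + 2) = (a - 4)*(a + 1)*(a + 2)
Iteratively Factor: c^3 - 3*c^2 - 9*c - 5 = (c + 1)*(c^2 - 4*c - 5) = (c - 5)*(c + 1)*(c + 1)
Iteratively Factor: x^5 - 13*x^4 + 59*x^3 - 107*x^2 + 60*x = (x - 3)*(x^4 - 10*x^3 + 29*x^2 - 20*x) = (x - 4)*(x - 3)*(x^3 - 6*x^2 + 5*x) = (x - 5)*(x - 4)*(x - 3)*(x^2 - x) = x*(x - 5)*(x - 4)*(x - 3)*(x - 1)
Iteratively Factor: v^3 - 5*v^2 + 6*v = (v)*(v^2 - 5*v + 6) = v*(v - 2)*(v - 3)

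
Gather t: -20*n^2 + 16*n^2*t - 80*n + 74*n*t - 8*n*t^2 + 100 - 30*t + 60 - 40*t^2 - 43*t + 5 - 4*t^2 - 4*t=-20*n^2 - 80*n + t^2*(-8*n - 44) + t*(16*n^2 + 74*n - 77) + 165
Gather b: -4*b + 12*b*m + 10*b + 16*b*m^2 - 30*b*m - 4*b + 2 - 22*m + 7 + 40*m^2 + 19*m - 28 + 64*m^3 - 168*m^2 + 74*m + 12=b*(16*m^2 - 18*m + 2) + 64*m^3 - 128*m^2 + 71*m - 7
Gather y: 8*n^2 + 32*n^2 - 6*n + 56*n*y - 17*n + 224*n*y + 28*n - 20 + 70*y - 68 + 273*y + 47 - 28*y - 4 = 40*n^2 + 5*n + y*(280*n + 315) - 45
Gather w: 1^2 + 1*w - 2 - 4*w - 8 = -3*w - 9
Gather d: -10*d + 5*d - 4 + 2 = -5*d - 2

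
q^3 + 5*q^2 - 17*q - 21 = (q - 3)*(q + 1)*(q + 7)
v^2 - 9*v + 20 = (v - 5)*(v - 4)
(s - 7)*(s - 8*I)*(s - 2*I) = s^3 - 7*s^2 - 10*I*s^2 - 16*s + 70*I*s + 112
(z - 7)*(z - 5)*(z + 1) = z^3 - 11*z^2 + 23*z + 35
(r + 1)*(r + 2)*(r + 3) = r^3 + 6*r^2 + 11*r + 6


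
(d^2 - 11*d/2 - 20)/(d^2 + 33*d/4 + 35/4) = 2*(2*d^2 - 11*d - 40)/(4*d^2 + 33*d + 35)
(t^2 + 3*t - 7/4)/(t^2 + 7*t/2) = (t - 1/2)/t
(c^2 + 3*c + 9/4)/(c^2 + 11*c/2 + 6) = (c + 3/2)/(c + 4)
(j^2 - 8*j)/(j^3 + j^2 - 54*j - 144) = j/(j^2 + 9*j + 18)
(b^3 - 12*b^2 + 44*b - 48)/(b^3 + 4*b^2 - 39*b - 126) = (b^2 - 6*b + 8)/(b^2 + 10*b + 21)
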